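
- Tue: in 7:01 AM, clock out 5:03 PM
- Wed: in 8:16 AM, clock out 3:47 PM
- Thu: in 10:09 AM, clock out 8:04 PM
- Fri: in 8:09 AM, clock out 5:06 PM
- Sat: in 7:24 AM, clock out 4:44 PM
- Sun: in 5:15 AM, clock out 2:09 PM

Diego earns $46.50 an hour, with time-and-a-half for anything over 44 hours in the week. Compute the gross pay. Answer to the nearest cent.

Tue: 7:01 AM–5:03 PM = 10 h 2 min
Wed: 8:16 AM–3:47 PM = 7 h 31 min
Thu: 10:09 AM–8:04 PM = 9 h 55 min
Fri: 8:09 AM–5:06 PM = 8 h 57 min
Sat: 7:24 AM–4:44 PM = 9 h 20 min
Sun: 5:15 AM–2:09 PM = 8 h 54 min
Total worked: 54 h 39 min = 3279 min.
Regular 44 h 0 min = 2640 min at $46.50/h; overtime 10 h 39 min = 639 min at $69.75/h.
Pay = (2640 × $46.50 + 639 × $69.75) ÷ 60 = $2788.84.

$2788.84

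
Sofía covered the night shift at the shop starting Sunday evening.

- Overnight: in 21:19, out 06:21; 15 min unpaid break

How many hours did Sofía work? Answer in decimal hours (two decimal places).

Overnight: 21:19 → midnight = 2 h 41 min; midnight → 06:21 = 6 h 21 min; span 9 h 2 min; less 15 min break → 8 h 47 min

8.78 hours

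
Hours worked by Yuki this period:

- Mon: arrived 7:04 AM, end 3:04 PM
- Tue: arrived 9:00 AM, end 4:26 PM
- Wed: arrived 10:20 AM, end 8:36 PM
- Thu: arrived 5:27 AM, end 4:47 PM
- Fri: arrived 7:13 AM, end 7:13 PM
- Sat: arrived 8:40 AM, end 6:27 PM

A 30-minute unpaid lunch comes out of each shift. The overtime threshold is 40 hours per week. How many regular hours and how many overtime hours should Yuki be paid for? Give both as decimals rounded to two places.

Regular 40.00 hours, overtime 15.82 hours

Mon: 7:04 AM–3:04 PM = 8 h 0 min; less 30 min break → 7 h 30 min
Tue: 9:00 AM–4:26 PM = 7 h 26 min; less 30 min break → 6 h 56 min
Wed: 10:20 AM–8:36 PM = 10 h 16 min; less 30 min break → 9 h 46 min
Thu: 5:27 AM–4:47 PM = 11 h 20 min; less 30 min break → 10 h 50 min
Fri: 7:13 AM–7:13 PM = 12 h 0 min; less 30 min break → 11 h 30 min
Sat: 8:40 AM–6:27 PM = 9 h 47 min; less 30 min break → 9 h 17 min
Total worked: 55 h 49 min = 55.82 h.
Threshold 40 h → overtime 15 h 49 min, regular 40 h 0 min.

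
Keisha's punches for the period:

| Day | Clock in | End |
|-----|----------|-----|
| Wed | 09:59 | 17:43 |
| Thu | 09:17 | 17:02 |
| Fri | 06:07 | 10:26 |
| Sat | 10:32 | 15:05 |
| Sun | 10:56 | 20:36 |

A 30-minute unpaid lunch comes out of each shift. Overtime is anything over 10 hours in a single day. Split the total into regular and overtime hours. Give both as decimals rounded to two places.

Wed: 09:59–17:43 = 7 h 44 min; less 30 min break → 7 h 14 min
Thu: 09:17–17:02 = 7 h 45 min; less 30 min break → 7 h 15 min
Fri: 06:07–10:26 = 4 h 19 min; less 30 min break → 3 h 49 min
Sat: 10:32–15:05 = 4 h 33 min; less 30 min break → 4 h 3 min
Sun: 10:56–20:36 = 9 h 40 min; less 30 min break → 9 h 10 min
Wed reg 7 h 14 min / OT 0 h 0 min; Thu reg 7 h 15 min / OT 0 h 0 min; Fri reg 3 h 49 min / OT 0 h 0 min; Sat reg 4 h 3 min / OT 0 h 0 min; Sun reg 9 h 10 min / OT 0 h 0 min.
Totals: regular 31 h 31 min, overtime 0 h 0 min.

Regular 31.52 hours, overtime 0.00 hours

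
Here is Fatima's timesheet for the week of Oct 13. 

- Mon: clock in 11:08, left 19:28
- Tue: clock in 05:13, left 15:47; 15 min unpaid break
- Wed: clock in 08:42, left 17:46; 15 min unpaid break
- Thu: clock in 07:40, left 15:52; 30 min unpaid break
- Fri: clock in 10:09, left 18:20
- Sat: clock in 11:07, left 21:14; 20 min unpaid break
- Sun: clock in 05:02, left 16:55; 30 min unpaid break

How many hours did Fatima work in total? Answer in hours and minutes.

Mon: 11:08–19:28 = 8 h 20 min
Tue: 05:13–15:47 = 10 h 34 min; less 15 min break → 10 h 19 min
Wed: 08:42–17:46 = 9 h 4 min; less 15 min break → 8 h 49 min
Thu: 07:40–15:52 = 8 h 12 min; less 30 min break → 7 h 42 min
Fri: 10:09–18:20 = 8 h 11 min
Sat: 11:07–21:14 = 10 h 7 min; less 20 min break → 9 h 47 min
Sun: 05:02–16:55 = 11 h 53 min; less 30 min break → 11 h 23 min
Total: 8 h 20 min + 10 h 19 min + 8 h 49 min + 7 h 42 min + 8 h 11 min + 9 h 47 min + 11 h 23 min = 64 h 31 min.

64 h 31 min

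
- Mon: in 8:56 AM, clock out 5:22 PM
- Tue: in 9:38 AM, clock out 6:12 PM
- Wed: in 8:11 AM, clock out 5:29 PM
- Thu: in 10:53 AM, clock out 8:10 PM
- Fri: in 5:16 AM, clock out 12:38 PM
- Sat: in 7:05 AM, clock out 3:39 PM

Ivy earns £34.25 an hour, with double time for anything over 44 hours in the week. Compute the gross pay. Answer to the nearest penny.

£2021.89

Mon: 8:56 AM–5:22 PM = 8 h 26 min
Tue: 9:38 AM–6:12 PM = 8 h 34 min
Wed: 8:11 AM–5:29 PM = 9 h 18 min
Thu: 10:53 AM–8:10 PM = 9 h 17 min
Fri: 5:16 AM–12:38 PM = 7 h 22 min
Sat: 7:05 AM–3:39 PM = 8 h 34 min
Total worked: 51 h 31 min = 3091 min.
Regular 44 h 0 min = 2640 min at £34.25/h; overtime 7 h 31 min = 451 min at £68.50/h.
Pay = (2640 × £34.25 + 451 × £68.50) ÷ 60 = £2021.89.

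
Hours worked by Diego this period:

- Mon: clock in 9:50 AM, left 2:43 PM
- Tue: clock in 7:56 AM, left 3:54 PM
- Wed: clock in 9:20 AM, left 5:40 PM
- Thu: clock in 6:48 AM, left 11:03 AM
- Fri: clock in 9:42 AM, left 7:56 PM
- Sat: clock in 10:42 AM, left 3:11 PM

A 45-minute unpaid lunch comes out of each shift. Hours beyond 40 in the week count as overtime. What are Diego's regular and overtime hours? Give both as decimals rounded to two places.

Regular 35.65 hours, overtime 0.00 hours

Mon: 9:50 AM–2:43 PM = 4 h 53 min; less 45 min break → 4 h 8 min
Tue: 7:56 AM–3:54 PM = 7 h 58 min; less 45 min break → 7 h 13 min
Wed: 9:20 AM–5:40 PM = 8 h 20 min; less 45 min break → 7 h 35 min
Thu: 6:48 AM–11:03 AM = 4 h 15 min; less 45 min break → 3 h 30 min
Fri: 9:42 AM–7:56 PM = 10 h 14 min; less 45 min break → 9 h 29 min
Sat: 10:42 AM–3:11 PM = 4 h 29 min; less 45 min break → 3 h 44 min
Total worked: 35 h 39 min = 35.65 h.
Threshold 40 h → overtime 0 h 0 min, regular 35 h 39 min.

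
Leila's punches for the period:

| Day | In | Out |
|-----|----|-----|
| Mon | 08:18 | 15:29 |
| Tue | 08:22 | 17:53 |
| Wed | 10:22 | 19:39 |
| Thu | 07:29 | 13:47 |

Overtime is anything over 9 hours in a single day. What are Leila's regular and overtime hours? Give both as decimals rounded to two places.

Regular 31.48 hours, overtime 0.80 hours

Mon: 08:18–15:29 = 7 h 11 min
Tue: 08:22–17:53 = 9 h 31 min
Wed: 10:22–19:39 = 9 h 17 min
Thu: 07:29–13:47 = 6 h 18 min
Mon reg 7 h 11 min / OT 0 h 0 min; Tue reg 9 h 0 min / OT 0 h 31 min; Wed reg 9 h 0 min / OT 0 h 17 min; Thu reg 6 h 18 min / OT 0 h 0 min.
Totals: regular 31 h 29 min, overtime 0 h 48 min.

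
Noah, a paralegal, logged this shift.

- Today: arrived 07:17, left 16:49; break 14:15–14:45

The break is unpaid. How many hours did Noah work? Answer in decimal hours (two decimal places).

Today: 07:17–16:49 = 9 h 32 min; less 30 min break → 9 h 2 min

9.03 hours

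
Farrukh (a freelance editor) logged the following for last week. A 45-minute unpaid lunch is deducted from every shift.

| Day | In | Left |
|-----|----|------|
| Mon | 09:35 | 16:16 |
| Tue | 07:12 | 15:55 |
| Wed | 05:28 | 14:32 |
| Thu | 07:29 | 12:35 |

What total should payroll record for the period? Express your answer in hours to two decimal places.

26.57 hours

Mon: 09:35–16:16 = 6 h 41 min; less 45 min break → 5 h 56 min
Tue: 07:12–15:55 = 8 h 43 min; less 45 min break → 7 h 58 min
Wed: 05:28–14:32 = 9 h 4 min; less 45 min break → 8 h 19 min
Thu: 07:29–12:35 = 5 h 6 min; less 45 min break → 4 h 21 min
Total: 5 h 56 min + 7 h 58 min + 8 h 19 min + 4 h 21 min = 26 h 34 min.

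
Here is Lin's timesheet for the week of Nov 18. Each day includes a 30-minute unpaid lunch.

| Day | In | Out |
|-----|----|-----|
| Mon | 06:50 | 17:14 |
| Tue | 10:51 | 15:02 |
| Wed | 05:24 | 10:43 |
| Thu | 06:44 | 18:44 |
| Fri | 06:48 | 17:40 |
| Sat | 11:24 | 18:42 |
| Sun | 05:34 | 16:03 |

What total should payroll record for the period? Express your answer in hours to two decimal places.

57.05 hours

Mon: 06:50–17:14 = 10 h 24 min; less 30 min break → 9 h 54 min
Tue: 10:51–15:02 = 4 h 11 min; less 30 min break → 3 h 41 min
Wed: 05:24–10:43 = 5 h 19 min; less 30 min break → 4 h 49 min
Thu: 06:44–18:44 = 12 h 0 min; less 30 min break → 11 h 30 min
Fri: 06:48–17:40 = 10 h 52 min; less 30 min break → 10 h 22 min
Sat: 11:24–18:42 = 7 h 18 min; less 30 min break → 6 h 48 min
Sun: 05:34–16:03 = 10 h 29 min; less 30 min break → 9 h 59 min
Total: 9 h 54 min + 3 h 41 min + 4 h 49 min + 11 h 30 min + 10 h 22 min + 6 h 48 min + 9 h 59 min = 57 h 3 min.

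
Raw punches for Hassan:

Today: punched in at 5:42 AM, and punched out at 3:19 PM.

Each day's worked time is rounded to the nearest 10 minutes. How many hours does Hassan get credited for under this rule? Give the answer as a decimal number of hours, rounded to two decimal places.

Today: 5:42 AM–3:19 PM = 9 h 37 min → rounds to 9 h 40 min

9.67 hours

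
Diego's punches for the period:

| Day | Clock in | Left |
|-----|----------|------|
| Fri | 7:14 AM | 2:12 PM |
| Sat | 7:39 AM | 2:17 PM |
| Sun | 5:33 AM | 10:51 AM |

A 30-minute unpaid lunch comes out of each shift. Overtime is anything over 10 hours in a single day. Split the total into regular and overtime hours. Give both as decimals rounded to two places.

Fri: 7:14 AM–2:12 PM = 6 h 58 min; less 30 min break → 6 h 28 min
Sat: 7:39 AM–2:17 PM = 6 h 38 min; less 30 min break → 6 h 8 min
Sun: 5:33 AM–10:51 AM = 5 h 18 min; less 30 min break → 4 h 48 min
Fri reg 6 h 28 min / OT 0 h 0 min; Sat reg 6 h 8 min / OT 0 h 0 min; Sun reg 4 h 48 min / OT 0 h 0 min.
Totals: regular 17 h 24 min, overtime 0 h 0 min.

Regular 17.40 hours, overtime 0.00 hours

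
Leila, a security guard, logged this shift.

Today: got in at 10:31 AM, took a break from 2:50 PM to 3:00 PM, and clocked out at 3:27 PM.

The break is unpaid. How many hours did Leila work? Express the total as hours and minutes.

Today: 10:31 AM–3:27 PM = 4 h 56 min; less 10 min break → 4 h 46 min

4 h 46 min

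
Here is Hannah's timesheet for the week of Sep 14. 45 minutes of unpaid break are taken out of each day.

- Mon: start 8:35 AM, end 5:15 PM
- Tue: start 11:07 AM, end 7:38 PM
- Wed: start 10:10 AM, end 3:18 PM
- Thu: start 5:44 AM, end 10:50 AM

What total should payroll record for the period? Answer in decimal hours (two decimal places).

Mon: 8:35 AM–5:15 PM = 8 h 40 min; less 45 min break → 7 h 55 min
Tue: 11:07 AM–7:38 PM = 8 h 31 min; less 45 min break → 7 h 46 min
Wed: 10:10 AM–3:18 PM = 5 h 8 min; less 45 min break → 4 h 23 min
Thu: 5:44 AM–10:50 AM = 5 h 6 min; less 45 min break → 4 h 21 min
Total: 7 h 55 min + 7 h 46 min + 4 h 23 min + 4 h 21 min = 24 h 25 min.

24.42 hours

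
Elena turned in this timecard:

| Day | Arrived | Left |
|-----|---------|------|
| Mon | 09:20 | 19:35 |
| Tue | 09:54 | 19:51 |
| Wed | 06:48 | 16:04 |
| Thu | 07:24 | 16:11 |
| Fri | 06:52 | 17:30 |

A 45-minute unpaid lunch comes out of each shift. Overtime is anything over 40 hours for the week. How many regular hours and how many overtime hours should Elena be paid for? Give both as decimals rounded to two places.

Mon: 09:20–19:35 = 10 h 15 min; less 45 min break → 9 h 30 min
Tue: 09:54–19:51 = 9 h 57 min; less 45 min break → 9 h 12 min
Wed: 06:48–16:04 = 9 h 16 min; less 45 min break → 8 h 31 min
Thu: 07:24–16:11 = 8 h 47 min; less 45 min break → 8 h 2 min
Fri: 06:52–17:30 = 10 h 38 min; less 45 min break → 9 h 53 min
Total worked: 45 h 8 min = 45.13 h.
Threshold 40 h → overtime 5 h 8 min, regular 40 h 0 min.

Regular 40.00 hours, overtime 5.13 hours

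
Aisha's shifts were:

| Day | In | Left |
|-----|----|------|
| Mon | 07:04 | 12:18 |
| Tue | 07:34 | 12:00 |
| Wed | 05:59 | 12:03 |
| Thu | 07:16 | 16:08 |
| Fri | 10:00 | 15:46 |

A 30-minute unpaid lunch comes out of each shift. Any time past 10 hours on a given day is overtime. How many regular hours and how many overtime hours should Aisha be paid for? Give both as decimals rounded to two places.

Regular 27.87 hours, overtime 0.00 hours

Mon: 07:04–12:18 = 5 h 14 min; less 30 min break → 4 h 44 min
Tue: 07:34–12:00 = 4 h 26 min; less 30 min break → 3 h 56 min
Wed: 05:59–12:03 = 6 h 4 min; less 30 min break → 5 h 34 min
Thu: 07:16–16:08 = 8 h 52 min; less 30 min break → 8 h 22 min
Fri: 10:00–15:46 = 5 h 46 min; less 30 min break → 5 h 16 min
Mon reg 4 h 44 min / OT 0 h 0 min; Tue reg 3 h 56 min / OT 0 h 0 min; Wed reg 5 h 34 min / OT 0 h 0 min; Thu reg 8 h 22 min / OT 0 h 0 min; Fri reg 5 h 16 min / OT 0 h 0 min.
Totals: regular 27 h 52 min, overtime 0 h 0 min.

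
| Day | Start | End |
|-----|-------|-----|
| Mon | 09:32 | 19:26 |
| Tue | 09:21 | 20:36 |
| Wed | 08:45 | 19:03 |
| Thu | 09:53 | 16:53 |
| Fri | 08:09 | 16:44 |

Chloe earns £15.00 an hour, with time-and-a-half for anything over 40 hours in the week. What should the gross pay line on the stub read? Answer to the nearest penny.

Mon: 09:32–19:26 = 9 h 54 min
Tue: 09:21–20:36 = 11 h 15 min
Wed: 08:45–19:03 = 10 h 18 min
Thu: 09:53–16:53 = 7 h 0 min
Fri: 08:09–16:44 = 8 h 35 min
Total worked: 47 h 2 min = 2822 min.
Regular 40 h 0 min = 2400 min at £15.00/h; overtime 7 h 2 min = 422 min at £22.50/h.
Pay = (2400 × £15.00 + 422 × £22.50) ÷ 60 = £758.25.

£758.25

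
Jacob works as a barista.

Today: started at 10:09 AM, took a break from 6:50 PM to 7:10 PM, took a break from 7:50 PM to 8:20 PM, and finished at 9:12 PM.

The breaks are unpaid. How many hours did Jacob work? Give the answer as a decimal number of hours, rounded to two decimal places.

10.22 hours

Today: 10:09 AM–9:12 PM = 11 h 3 min; less 50 min break → 10 h 13 min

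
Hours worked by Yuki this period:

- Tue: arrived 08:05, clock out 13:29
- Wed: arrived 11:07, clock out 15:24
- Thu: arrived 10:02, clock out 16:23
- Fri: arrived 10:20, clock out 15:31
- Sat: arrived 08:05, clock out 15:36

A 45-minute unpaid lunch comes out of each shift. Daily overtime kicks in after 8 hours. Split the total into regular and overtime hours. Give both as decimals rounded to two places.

Regular 24.98 hours, overtime 0.00 hours

Tue: 08:05–13:29 = 5 h 24 min; less 45 min break → 4 h 39 min
Wed: 11:07–15:24 = 4 h 17 min; less 45 min break → 3 h 32 min
Thu: 10:02–16:23 = 6 h 21 min; less 45 min break → 5 h 36 min
Fri: 10:20–15:31 = 5 h 11 min; less 45 min break → 4 h 26 min
Sat: 08:05–15:36 = 7 h 31 min; less 45 min break → 6 h 46 min
Tue reg 4 h 39 min / OT 0 h 0 min; Wed reg 3 h 32 min / OT 0 h 0 min; Thu reg 5 h 36 min / OT 0 h 0 min; Fri reg 4 h 26 min / OT 0 h 0 min; Sat reg 6 h 46 min / OT 0 h 0 min.
Totals: regular 24 h 59 min, overtime 0 h 0 min.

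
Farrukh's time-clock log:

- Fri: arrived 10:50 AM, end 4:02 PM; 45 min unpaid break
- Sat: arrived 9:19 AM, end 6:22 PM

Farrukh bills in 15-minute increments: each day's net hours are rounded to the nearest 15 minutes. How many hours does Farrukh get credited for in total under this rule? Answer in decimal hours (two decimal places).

Fri: 10:50 AM–4:02 PM = 5 h 12 min − 45 min = 4 h 27 min → rounds to 4 h 30 min
Sat: 9:19 AM–6:22 PM = 9 h 3 min → rounds to 9 h 0 min
Total credited: 13 h 30 min.

13.50 hours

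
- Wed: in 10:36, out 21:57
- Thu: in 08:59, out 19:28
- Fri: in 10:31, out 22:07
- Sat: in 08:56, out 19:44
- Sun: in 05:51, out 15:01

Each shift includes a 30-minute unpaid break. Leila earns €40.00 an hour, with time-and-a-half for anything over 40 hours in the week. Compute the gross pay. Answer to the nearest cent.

€2254.00

Wed: 10:36–21:57 = 11 h 21 min; less 30 min break → 10 h 51 min
Thu: 08:59–19:28 = 10 h 29 min; less 30 min break → 9 h 59 min
Fri: 10:31–22:07 = 11 h 36 min; less 30 min break → 11 h 6 min
Sat: 08:56–19:44 = 10 h 48 min; less 30 min break → 10 h 18 min
Sun: 05:51–15:01 = 9 h 10 min; less 30 min break → 8 h 40 min
Total worked: 50 h 54 min = 3054 min.
Regular 40 h 0 min = 2400 min at €40.00/h; overtime 10 h 54 min = 654 min at €60.00/h.
Pay = (2400 × €40.00 + 654 × €60.00) ÷ 60 = €2254.00.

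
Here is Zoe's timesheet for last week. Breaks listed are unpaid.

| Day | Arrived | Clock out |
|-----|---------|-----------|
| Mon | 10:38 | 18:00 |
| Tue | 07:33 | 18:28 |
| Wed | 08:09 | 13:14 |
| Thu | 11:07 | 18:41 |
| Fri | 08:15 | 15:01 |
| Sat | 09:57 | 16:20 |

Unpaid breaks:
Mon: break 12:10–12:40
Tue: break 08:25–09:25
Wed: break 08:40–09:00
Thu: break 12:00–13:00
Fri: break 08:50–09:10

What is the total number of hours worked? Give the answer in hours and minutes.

40 h 55 min

Mon: 10:38–18:00 = 7 h 22 min; less 30 min break → 6 h 52 min
Tue: 07:33–18:28 = 10 h 55 min; less 60 min break → 9 h 55 min
Wed: 08:09–13:14 = 5 h 5 min; less 20 min break → 4 h 45 min
Thu: 11:07–18:41 = 7 h 34 min; less 60 min break → 6 h 34 min
Fri: 08:15–15:01 = 6 h 46 min; less 20 min break → 6 h 26 min
Sat: 09:57–16:20 = 6 h 23 min
Total: 6 h 52 min + 9 h 55 min + 4 h 45 min + 6 h 34 min + 6 h 26 min + 6 h 23 min = 40 h 55 min.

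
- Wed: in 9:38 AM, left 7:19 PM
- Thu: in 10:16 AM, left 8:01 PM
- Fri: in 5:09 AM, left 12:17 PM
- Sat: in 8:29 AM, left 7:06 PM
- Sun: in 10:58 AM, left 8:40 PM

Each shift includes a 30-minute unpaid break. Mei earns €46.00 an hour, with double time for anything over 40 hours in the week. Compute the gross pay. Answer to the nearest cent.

Wed: 9:38 AM–7:19 PM = 9 h 41 min; less 30 min break → 9 h 11 min
Thu: 10:16 AM–8:01 PM = 9 h 45 min; less 30 min break → 9 h 15 min
Fri: 5:09 AM–12:17 PM = 7 h 8 min; less 30 min break → 6 h 38 min
Sat: 8:29 AM–7:06 PM = 10 h 37 min; less 30 min break → 10 h 7 min
Sun: 10:58 AM–8:40 PM = 9 h 42 min; less 30 min break → 9 h 12 min
Total worked: 44 h 23 min = 2663 min.
Regular 40 h 0 min = 2400 min at €46.00/h; overtime 4 h 23 min = 263 min at €92.00/h.
Pay = (2400 × €46.00 + 263 × €92.00) ÷ 60 = €2243.27.

€2243.27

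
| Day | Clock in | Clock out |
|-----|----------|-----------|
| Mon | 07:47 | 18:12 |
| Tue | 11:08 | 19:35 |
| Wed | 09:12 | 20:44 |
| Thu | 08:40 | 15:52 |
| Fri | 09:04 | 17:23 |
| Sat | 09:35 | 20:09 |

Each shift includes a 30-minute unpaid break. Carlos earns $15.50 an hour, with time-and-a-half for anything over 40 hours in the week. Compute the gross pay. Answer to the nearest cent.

$933.49

Mon: 07:47–18:12 = 10 h 25 min; less 30 min break → 9 h 55 min
Tue: 11:08–19:35 = 8 h 27 min; less 30 min break → 7 h 57 min
Wed: 09:12–20:44 = 11 h 32 min; less 30 min break → 11 h 2 min
Thu: 08:40–15:52 = 7 h 12 min; less 30 min break → 6 h 42 min
Fri: 09:04–17:23 = 8 h 19 min; less 30 min break → 7 h 49 min
Sat: 09:35–20:09 = 10 h 34 min; less 30 min break → 10 h 4 min
Total worked: 53 h 29 min = 3209 min.
Regular 40 h 0 min = 2400 min at $15.50/h; overtime 13 h 29 min = 809 min at $23.25/h.
Pay = (2400 × $15.50 + 809 × $23.25) ÷ 60 = $933.49.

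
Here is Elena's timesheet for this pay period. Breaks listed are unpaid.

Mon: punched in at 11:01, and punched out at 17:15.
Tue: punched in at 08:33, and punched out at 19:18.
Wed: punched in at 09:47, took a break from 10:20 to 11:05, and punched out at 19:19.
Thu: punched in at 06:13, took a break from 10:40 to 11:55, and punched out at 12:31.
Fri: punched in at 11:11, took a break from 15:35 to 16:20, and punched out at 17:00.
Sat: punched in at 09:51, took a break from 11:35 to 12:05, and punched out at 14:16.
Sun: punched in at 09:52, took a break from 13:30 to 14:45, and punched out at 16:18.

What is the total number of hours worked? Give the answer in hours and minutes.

Mon: 11:01–17:15 = 6 h 14 min
Tue: 08:33–19:18 = 10 h 45 min
Wed: 09:47–19:19 = 9 h 32 min; less 45 min break → 8 h 47 min
Thu: 06:13–12:31 = 6 h 18 min; less 75 min break → 5 h 3 min
Fri: 11:11–17:00 = 5 h 49 min; less 45 min break → 5 h 4 min
Sat: 09:51–14:16 = 4 h 25 min; less 30 min break → 3 h 55 min
Sun: 09:52–16:18 = 6 h 26 min; less 75 min break → 5 h 11 min
Total: 6 h 14 min + 10 h 45 min + 8 h 47 min + 5 h 3 min + 5 h 4 min + 3 h 55 min + 5 h 11 min = 44 h 59 min.

44 h 59 min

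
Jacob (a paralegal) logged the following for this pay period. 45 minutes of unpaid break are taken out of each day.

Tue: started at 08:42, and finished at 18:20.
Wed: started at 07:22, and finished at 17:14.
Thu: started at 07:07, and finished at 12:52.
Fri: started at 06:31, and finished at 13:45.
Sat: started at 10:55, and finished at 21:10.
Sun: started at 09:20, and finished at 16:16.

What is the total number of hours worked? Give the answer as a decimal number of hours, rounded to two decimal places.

45.17 hours

Tue: 08:42–18:20 = 9 h 38 min; less 45 min break → 8 h 53 min
Wed: 07:22–17:14 = 9 h 52 min; less 45 min break → 9 h 7 min
Thu: 07:07–12:52 = 5 h 45 min; less 45 min break → 5 h 0 min
Fri: 06:31–13:45 = 7 h 14 min; less 45 min break → 6 h 29 min
Sat: 10:55–21:10 = 10 h 15 min; less 45 min break → 9 h 30 min
Sun: 09:20–16:16 = 6 h 56 min; less 45 min break → 6 h 11 min
Total: 8 h 53 min + 9 h 7 min + 5 h 0 min + 6 h 29 min + 9 h 30 min + 6 h 11 min = 45 h 10 min.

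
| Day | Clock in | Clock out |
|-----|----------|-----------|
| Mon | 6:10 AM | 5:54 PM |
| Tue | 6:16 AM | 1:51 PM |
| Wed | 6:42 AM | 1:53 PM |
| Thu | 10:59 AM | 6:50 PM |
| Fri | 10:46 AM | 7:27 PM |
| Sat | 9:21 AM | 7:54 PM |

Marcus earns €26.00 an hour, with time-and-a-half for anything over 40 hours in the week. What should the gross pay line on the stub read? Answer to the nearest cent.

Mon: 6:10 AM–5:54 PM = 11 h 44 min
Tue: 6:16 AM–1:51 PM = 7 h 35 min
Wed: 6:42 AM–1:53 PM = 7 h 11 min
Thu: 10:59 AM–6:50 PM = 7 h 51 min
Fri: 10:46 AM–7:27 PM = 8 h 41 min
Sat: 9:21 AM–7:54 PM = 10 h 33 min
Total worked: 53 h 35 min = 3215 min.
Regular 40 h 0 min = 2400 min at €26.00/h; overtime 13 h 35 min = 815 min at €39.00/h.
Pay = (2400 × €26.00 + 815 × €39.00) ÷ 60 = €1569.75.

€1569.75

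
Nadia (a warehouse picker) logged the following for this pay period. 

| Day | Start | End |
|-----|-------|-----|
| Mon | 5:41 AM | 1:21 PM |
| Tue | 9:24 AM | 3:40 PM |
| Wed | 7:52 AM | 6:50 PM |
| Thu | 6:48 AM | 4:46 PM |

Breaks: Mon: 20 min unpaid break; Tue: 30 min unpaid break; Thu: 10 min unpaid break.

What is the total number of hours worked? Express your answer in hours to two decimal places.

33.87 hours

Mon: 5:41 AM–1:21 PM = 7 h 40 min; less 20 min break → 7 h 20 min
Tue: 9:24 AM–3:40 PM = 6 h 16 min; less 30 min break → 5 h 46 min
Wed: 7:52 AM–6:50 PM = 10 h 58 min
Thu: 6:48 AM–4:46 PM = 9 h 58 min; less 10 min break → 9 h 48 min
Total: 7 h 20 min + 5 h 46 min + 10 h 58 min + 9 h 48 min = 33 h 52 min.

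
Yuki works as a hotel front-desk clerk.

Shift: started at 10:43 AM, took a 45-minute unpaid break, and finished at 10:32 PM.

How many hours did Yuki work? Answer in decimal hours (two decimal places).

Shift: 10:43 AM–10:32 PM = 11 h 49 min; less 45 min break → 11 h 4 min

11.07 hours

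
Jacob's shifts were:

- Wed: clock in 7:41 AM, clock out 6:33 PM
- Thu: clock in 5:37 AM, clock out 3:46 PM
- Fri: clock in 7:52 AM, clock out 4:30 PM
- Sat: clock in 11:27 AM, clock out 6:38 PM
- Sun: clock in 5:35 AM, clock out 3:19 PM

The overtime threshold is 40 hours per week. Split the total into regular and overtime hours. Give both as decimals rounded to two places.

Wed: 7:41 AM–6:33 PM = 10 h 52 min
Thu: 5:37 AM–3:46 PM = 10 h 9 min
Fri: 7:52 AM–4:30 PM = 8 h 38 min
Sat: 11:27 AM–6:38 PM = 7 h 11 min
Sun: 5:35 AM–3:19 PM = 9 h 44 min
Total worked: 46 h 34 min = 46.57 h.
Threshold 40 h → overtime 6 h 34 min, regular 40 h 0 min.

Regular 40.00 hours, overtime 6.57 hours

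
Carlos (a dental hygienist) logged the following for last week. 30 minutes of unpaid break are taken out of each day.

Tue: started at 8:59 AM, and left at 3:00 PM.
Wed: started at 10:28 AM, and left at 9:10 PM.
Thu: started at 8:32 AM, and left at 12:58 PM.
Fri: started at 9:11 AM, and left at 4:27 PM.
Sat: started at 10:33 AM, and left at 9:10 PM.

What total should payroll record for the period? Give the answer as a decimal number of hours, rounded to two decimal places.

Tue: 8:59 AM–3:00 PM = 6 h 1 min; less 30 min break → 5 h 31 min
Wed: 10:28 AM–9:10 PM = 10 h 42 min; less 30 min break → 10 h 12 min
Thu: 8:32 AM–12:58 PM = 4 h 26 min; less 30 min break → 3 h 56 min
Fri: 9:11 AM–4:27 PM = 7 h 16 min; less 30 min break → 6 h 46 min
Sat: 10:33 AM–9:10 PM = 10 h 37 min; less 30 min break → 10 h 7 min
Total: 5 h 31 min + 10 h 12 min + 3 h 56 min + 6 h 46 min + 10 h 7 min = 36 h 32 min.

36.53 hours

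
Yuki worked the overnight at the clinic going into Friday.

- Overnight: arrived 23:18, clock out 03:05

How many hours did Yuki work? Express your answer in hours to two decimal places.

Overnight: 23:18 → midnight = 0 h 42 min; midnight → 03:05 = 3 h 5 min; span 3 h 47 min

3.78 hours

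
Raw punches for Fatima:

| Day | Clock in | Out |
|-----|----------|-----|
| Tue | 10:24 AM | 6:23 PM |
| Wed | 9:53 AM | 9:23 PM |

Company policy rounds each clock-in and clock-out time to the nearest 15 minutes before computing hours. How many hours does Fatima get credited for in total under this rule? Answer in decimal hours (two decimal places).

19.50 hours

Tue: in 10:24 AM→10:30 AM, out 6:23 PM→6:30 PM; 8 h 0 min
Wed: in 9:53 AM→10:00 AM, out 9:23 PM→9:30 PM; 11 h 30 min
Total credited: 19 h 30 min.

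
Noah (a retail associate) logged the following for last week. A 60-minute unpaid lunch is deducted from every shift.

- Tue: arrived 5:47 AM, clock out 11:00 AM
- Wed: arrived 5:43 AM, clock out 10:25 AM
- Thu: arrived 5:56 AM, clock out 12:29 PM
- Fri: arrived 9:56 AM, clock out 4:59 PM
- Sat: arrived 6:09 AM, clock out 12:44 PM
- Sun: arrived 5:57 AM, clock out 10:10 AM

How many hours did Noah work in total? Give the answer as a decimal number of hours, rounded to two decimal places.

28.32 hours

Tue: 5:47 AM–11:00 AM = 5 h 13 min; less 60 min break → 4 h 13 min
Wed: 5:43 AM–10:25 AM = 4 h 42 min; less 60 min break → 3 h 42 min
Thu: 5:56 AM–12:29 PM = 6 h 33 min; less 60 min break → 5 h 33 min
Fri: 9:56 AM–4:59 PM = 7 h 3 min; less 60 min break → 6 h 3 min
Sat: 6:09 AM–12:44 PM = 6 h 35 min; less 60 min break → 5 h 35 min
Sun: 5:57 AM–10:10 AM = 4 h 13 min; less 60 min break → 3 h 13 min
Total: 4 h 13 min + 3 h 42 min + 5 h 33 min + 6 h 3 min + 5 h 35 min + 3 h 13 min = 28 h 19 min.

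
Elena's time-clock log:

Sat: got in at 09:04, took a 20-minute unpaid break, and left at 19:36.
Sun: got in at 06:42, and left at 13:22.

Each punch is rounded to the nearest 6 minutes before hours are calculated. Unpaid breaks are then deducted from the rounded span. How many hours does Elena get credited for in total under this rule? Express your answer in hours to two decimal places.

16.87 hours

Sat: in 09:04→09:06, out 19:36→19:36; 10 h 30 min − 20 min = 10 h 10 min
Sun: in 06:42→06:42, out 13:22→13:24; 6 h 42 min
Total credited: 16 h 52 min.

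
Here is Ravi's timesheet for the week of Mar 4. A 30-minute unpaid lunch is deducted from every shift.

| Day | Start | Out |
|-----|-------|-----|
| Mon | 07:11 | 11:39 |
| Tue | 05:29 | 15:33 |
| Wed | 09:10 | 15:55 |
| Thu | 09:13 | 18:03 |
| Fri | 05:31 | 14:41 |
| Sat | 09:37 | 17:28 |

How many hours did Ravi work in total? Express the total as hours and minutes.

Mon: 07:11–11:39 = 4 h 28 min; less 30 min break → 3 h 58 min
Tue: 05:29–15:33 = 10 h 4 min; less 30 min break → 9 h 34 min
Wed: 09:10–15:55 = 6 h 45 min; less 30 min break → 6 h 15 min
Thu: 09:13–18:03 = 8 h 50 min; less 30 min break → 8 h 20 min
Fri: 05:31–14:41 = 9 h 10 min; less 30 min break → 8 h 40 min
Sat: 09:37–17:28 = 7 h 51 min; less 30 min break → 7 h 21 min
Total: 3 h 58 min + 9 h 34 min + 6 h 15 min + 8 h 20 min + 8 h 40 min + 7 h 21 min = 44 h 8 min.

44 h 8 min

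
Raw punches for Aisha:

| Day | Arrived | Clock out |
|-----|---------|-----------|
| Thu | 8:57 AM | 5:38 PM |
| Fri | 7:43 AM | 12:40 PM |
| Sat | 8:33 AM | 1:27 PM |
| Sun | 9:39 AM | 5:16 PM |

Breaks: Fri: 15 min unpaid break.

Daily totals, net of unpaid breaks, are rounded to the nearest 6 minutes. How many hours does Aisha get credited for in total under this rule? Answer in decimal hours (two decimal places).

25.90 hours

Thu: 8:57 AM–5:38 PM = 8 h 41 min → rounds to 8 h 42 min
Fri: 7:43 AM–12:40 PM = 4 h 57 min − 15 min = 4 h 42 min → rounds to 4 h 42 min
Sat: 8:33 AM–1:27 PM = 4 h 54 min → rounds to 4 h 54 min
Sun: 9:39 AM–5:16 PM = 7 h 37 min → rounds to 7 h 36 min
Total credited: 25 h 54 min.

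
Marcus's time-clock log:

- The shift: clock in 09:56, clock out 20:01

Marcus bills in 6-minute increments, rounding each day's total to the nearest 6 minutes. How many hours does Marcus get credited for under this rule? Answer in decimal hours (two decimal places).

The shift: 09:56–20:01 = 10 h 5 min → rounds to 10 h 6 min

10.10 hours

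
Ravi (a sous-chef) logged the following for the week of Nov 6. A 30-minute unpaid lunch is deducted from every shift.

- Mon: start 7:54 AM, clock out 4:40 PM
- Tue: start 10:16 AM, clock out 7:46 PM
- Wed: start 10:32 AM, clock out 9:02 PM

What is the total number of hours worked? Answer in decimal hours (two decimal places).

27.27 hours

Mon: 7:54 AM–4:40 PM = 8 h 46 min; less 30 min break → 8 h 16 min
Tue: 10:16 AM–7:46 PM = 9 h 30 min; less 30 min break → 9 h 0 min
Wed: 10:32 AM–9:02 PM = 10 h 30 min; less 30 min break → 10 h 0 min
Total: 8 h 16 min + 9 h 0 min + 10 h 0 min = 27 h 16 min.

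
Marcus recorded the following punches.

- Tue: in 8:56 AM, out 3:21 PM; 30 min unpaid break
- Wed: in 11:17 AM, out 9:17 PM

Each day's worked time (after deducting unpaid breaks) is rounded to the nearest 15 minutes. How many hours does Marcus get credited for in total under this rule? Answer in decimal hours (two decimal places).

16.00 hours

Tue: 8:56 AM–3:21 PM = 6 h 25 min − 30 min = 5 h 55 min → rounds to 6 h 0 min
Wed: 11:17 AM–9:17 PM = 10 h 0 min → rounds to 10 h 0 min
Total credited: 16 h 0 min.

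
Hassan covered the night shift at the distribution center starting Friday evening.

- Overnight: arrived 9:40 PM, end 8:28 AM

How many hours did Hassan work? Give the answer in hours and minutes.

10 h 48 min

Overnight: 9:40 PM → midnight = 2 h 20 min; midnight → 8:28 AM = 8 h 28 min; span 10 h 48 min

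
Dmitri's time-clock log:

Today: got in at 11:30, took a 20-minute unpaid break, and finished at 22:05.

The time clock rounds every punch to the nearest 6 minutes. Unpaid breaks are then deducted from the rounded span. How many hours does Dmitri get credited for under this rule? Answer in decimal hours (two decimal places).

Today: in 11:30→11:30, out 22:05→22:06; 10 h 36 min − 20 min = 10 h 16 min

10.27 hours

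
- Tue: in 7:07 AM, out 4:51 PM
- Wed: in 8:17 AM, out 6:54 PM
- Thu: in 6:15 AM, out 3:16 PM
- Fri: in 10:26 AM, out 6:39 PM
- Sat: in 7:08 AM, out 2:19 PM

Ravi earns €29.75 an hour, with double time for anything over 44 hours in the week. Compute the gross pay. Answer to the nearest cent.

€1354.62

Tue: 7:07 AM–4:51 PM = 9 h 44 min
Wed: 8:17 AM–6:54 PM = 10 h 37 min
Thu: 6:15 AM–3:16 PM = 9 h 1 min
Fri: 10:26 AM–6:39 PM = 8 h 13 min
Sat: 7:08 AM–2:19 PM = 7 h 11 min
Total worked: 44 h 46 min = 2686 min.
Regular 44 h 0 min = 2640 min at €29.75/h; overtime 0 h 46 min = 46 min at €59.50/h.
Pay = (2640 × €29.75 + 46 × €59.50) ÷ 60 = €1354.62.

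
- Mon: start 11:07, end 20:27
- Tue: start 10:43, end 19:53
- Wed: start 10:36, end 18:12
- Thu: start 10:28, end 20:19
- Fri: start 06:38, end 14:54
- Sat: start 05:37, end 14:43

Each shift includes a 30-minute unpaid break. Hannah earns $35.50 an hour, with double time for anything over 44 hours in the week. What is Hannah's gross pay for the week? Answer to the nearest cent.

Mon: 11:07–20:27 = 9 h 20 min; less 30 min break → 8 h 50 min
Tue: 10:43–19:53 = 9 h 10 min; less 30 min break → 8 h 40 min
Wed: 10:36–18:12 = 7 h 36 min; less 30 min break → 7 h 6 min
Thu: 10:28–20:19 = 9 h 51 min; less 30 min break → 9 h 21 min
Fri: 06:38–14:54 = 8 h 16 min; less 30 min break → 7 h 46 min
Sat: 05:37–14:43 = 9 h 6 min; less 30 min break → 8 h 36 min
Total worked: 50 h 19 min = 3019 min.
Regular 44 h 0 min = 2640 min at $35.50/h; overtime 6 h 19 min = 379 min at $71.00/h.
Pay = (2640 × $35.50 + 379 × $71.00) ÷ 60 = $2010.48.

$2010.48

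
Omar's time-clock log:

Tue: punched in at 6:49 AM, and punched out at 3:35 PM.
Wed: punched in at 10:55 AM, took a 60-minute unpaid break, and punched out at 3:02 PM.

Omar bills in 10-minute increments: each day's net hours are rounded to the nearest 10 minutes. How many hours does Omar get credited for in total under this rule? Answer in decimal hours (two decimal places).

12.00 hours

Tue: 6:49 AM–3:35 PM = 8 h 46 min → rounds to 8 h 50 min
Wed: 10:55 AM–3:02 PM = 4 h 7 min − 60 min = 3 h 7 min → rounds to 3 h 10 min
Total credited: 12 h 0 min.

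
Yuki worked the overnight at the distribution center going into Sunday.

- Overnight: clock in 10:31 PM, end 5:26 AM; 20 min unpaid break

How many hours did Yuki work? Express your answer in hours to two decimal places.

Overnight: 10:31 PM → midnight = 1 h 29 min; midnight → 5:26 AM = 5 h 26 min; span 6 h 55 min; less 20 min break → 6 h 35 min

6.58 hours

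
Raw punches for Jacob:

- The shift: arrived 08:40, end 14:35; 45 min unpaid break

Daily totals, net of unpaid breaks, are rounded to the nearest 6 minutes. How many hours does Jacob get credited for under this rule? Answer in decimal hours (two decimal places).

The shift: 08:40–14:35 = 5 h 55 min − 45 min = 5 h 10 min → rounds to 5 h 12 min

5.20 hours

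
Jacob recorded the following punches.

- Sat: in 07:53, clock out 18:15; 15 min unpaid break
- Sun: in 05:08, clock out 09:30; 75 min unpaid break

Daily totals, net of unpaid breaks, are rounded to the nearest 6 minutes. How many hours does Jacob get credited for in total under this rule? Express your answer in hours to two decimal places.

Sat: 07:53–18:15 = 10 h 22 min − 15 min = 10 h 7 min → rounds to 10 h 6 min
Sun: 05:08–09:30 = 4 h 22 min − 75 min = 3 h 7 min → rounds to 3 h 6 min
Total credited: 13 h 12 min.

13.20 hours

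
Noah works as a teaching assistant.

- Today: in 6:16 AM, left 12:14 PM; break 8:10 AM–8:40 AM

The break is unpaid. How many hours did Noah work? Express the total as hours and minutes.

Today: 6:16 AM–12:14 PM = 5 h 58 min; less 30 min break → 5 h 28 min

5 h 28 min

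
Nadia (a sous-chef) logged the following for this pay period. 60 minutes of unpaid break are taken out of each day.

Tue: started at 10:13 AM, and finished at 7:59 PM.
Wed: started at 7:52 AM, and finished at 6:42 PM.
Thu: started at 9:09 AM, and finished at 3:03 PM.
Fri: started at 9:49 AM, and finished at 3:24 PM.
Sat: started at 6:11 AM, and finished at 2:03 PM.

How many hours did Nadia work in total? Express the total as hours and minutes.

34 h 57 min

Tue: 10:13 AM–7:59 PM = 9 h 46 min; less 60 min break → 8 h 46 min
Wed: 7:52 AM–6:42 PM = 10 h 50 min; less 60 min break → 9 h 50 min
Thu: 9:09 AM–3:03 PM = 5 h 54 min; less 60 min break → 4 h 54 min
Fri: 9:49 AM–3:24 PM = 5 h 35 min; less 60 min break → 4 h 35 min
Sat: 6:11 AM–2:03 PM = 7 h 52 min; less 60 min break → 6 h 52 min
Total: 8 h 46 min + 9 h 50 min + 4 h 54 min + 4 h 35 min + 6 h 52 min = 34 h 57 min.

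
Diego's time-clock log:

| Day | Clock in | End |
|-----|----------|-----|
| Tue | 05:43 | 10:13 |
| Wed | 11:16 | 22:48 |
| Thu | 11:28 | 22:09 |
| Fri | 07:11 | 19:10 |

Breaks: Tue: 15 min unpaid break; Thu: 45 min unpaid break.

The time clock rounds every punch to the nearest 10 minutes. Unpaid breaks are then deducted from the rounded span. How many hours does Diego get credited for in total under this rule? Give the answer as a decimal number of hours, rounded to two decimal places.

Tue: in 05:43→05:40, out 10:13→10:10; 4 h 30 min − 15 min = 4 h 15 min
Wed: in 11:16→11:20, out 22:48→22:50; 11 h 30 min
Thu: in 11:28→11:30, out 22:09→22:10; 10 h 40 min − 45 min = 9 h 55 min
Fri: in 07:11→07:10, out 19:10→19:10; 12 h 0 min
Total credited: 37 h 40 min.

37.67 hours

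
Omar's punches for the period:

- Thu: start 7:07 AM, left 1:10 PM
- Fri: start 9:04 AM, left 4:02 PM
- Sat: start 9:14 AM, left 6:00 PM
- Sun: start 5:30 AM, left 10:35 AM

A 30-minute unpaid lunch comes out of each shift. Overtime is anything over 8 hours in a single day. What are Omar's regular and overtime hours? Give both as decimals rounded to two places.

Thu: 7:07 AM–1:10 PM = 6 h 3 min; less 30 min break → 5 h 33 min
Fri: 9:04 AM–4:02 PM = 6 h 58 min; less 30 min break → 6 h 28 min
Sat: 9:14 AM–6:00 PM = 8 h 46 min; less 30 min break → 8 h 16 min
Sun: 5:30 AM–10:35 AM = 5 h 5 min; less 30 min break → 4 h 35 min
Thu reg 5 h 33 min / OT 0 h 0 min; Fri reg 6 h 28 min / OT 0 h 0 min; Sat reg 8 h 0 min / OT 0 h 16 min; Sun reg 4 h 35 min / OT 0 h 0 min.
Totals: regular 24 h 36 min, overtime 0 h 16 min.

Regular 24.60 hours, overtime 0.27 hours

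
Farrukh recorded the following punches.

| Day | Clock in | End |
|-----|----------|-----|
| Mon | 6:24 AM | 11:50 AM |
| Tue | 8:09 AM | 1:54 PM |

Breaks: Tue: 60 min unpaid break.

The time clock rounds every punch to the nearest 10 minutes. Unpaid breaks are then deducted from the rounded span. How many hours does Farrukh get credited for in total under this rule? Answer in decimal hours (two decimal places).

Mon: in 6:24 AM→6:20 AM, out 11:50 AM→11:50 AM; 5 h 30 min
Tue: in 8:09 AM→8:10 AM, out 1:54 PM→1:50 PM; 5 h 40 min − 60 min = 4 h 40 min
Total credited: 10 h 10 min.

10.17 hours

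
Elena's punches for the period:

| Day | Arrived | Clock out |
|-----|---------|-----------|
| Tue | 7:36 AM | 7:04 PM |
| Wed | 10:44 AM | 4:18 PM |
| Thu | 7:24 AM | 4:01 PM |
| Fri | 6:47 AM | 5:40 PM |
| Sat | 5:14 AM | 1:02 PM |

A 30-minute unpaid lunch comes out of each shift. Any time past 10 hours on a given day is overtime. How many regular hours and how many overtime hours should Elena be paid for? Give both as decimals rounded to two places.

Regular 40.48 hours, overtime 1.35 hours

Tue: 7:36 AM–7:04 PM = 11 h 28 min; less 30 min break → 10 h 58 min
Wed: 10:44 AM–4:18 PM = 5 h 34 min; less 30 min break → 5 h 4 min
Thu: 7:24 AM–4:01 PM = 8 h 37 min; less 30 min break → 8 h 7 min
Fri: 6:47 AM–5:40 PM = 10 h 53 min; less 30 min break → 10 h 23 min
Sat: 5:14 AM–1:02 PM = 7 h 48 min; less 30 min break → 7 h 18 min
Tue reg 10 h 0 min / OT 0 h 58 min; Wed reg 5 h 4 min / OT 0 h 0 min; Thu reg 8 h 7 min / OT 0 h 0 min; Fri reg 10 h 0 min / OT 0 h 23 min; Sat reg 7 h 18 min / OT 0 h 0 min.
Totals: regular 40 h 29 min, overtime 1 h 21 min.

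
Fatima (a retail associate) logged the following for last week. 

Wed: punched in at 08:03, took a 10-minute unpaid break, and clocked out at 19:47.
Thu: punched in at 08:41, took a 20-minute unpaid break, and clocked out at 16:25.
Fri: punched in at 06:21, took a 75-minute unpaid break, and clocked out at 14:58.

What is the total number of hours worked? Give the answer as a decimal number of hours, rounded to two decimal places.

26.33 hours

Wed: 08:03–19:47 = 11 h 44 min; less 10 min break → 11 h 34 min
Thu: 08:41–16:25 = 7 h 44 min; less 20 min break → 7 h 24 min
Fri: 06:21–14:58 = 8 h 37 min; less 75 min break → 7 h 22 min
Total: 11 h 34 min + 7 h 24 min + 7 h 22 min = 26 h 20 min.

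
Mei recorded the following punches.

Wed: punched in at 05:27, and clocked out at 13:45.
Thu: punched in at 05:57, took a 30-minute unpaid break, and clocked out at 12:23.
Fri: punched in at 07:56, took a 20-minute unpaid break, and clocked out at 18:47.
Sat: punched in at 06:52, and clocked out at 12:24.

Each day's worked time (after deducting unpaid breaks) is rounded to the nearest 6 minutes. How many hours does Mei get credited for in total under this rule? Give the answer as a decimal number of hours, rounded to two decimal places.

Wed: 05:27–13:45 = 8 h 18 min → rounds to 8 h 18 min
Thu: 05:57–12:23 = 6 h 26 min − 30 min = 5 h 56 min → rounds to 5 h 54 min
Fri: 07:56–18:47 = 10 h 51 min − 20 min = 10 h 31 min → rounds to 10 h 30 min
Sat: 06:52–12:24 = 5 h 32 min → rounds to 5 h 30 min
Total credited: 30 h 12 min.

30.20 hours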